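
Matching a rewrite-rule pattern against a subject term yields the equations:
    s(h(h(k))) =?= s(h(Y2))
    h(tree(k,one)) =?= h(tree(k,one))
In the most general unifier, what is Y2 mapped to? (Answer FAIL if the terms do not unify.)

Decompose s/1: h(h(k)) =?= h(Y2).
Decompose h/1: h(k) =?= Y2.
Bind Y2 := h(k); no other remaining equation mentions Y2.
Delete trivial equation h(tree(k,one)) =?= h(tree(k,one)).
MGU = { Y2 := h(k) }, so Y2 := h(k).

h(k)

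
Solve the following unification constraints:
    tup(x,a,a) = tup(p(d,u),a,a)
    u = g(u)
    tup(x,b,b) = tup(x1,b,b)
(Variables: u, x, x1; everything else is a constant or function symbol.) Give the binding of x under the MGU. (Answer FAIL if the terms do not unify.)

Decompose tup/3: x = p(d,u),  a = a,  a = a.
Bind x := p(d,u); substituting into the one remaining equation that mentions x gives: tup(p(d,u),b,b) = tup(x1,b,b).
Delete trivial equation a = a.
Delete trivial equation a = a.
Occurs check fails: u occurs in g(u); the equation u = g(u) has no finite solution.

FAIL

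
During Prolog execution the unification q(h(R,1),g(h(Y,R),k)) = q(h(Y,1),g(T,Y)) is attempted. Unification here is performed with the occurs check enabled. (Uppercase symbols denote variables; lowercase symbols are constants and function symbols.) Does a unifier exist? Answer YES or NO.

YES

Decompose q/2: h(R,1) = h(Y,1),  g(h(Y,R),k) = g(T,Y).
Decompose h/2: R = Y,  1 = 1.
Bind R := Y; substituting into the one remaining equation that mentions R gives: g(h(Y,Y),k) = g(T,Y).
Delete trivial equation 1 = 1.
Decompose g/2: h(Y,Y) = T,  k = Y.
Bind T := h(Y,Y); no other remaining equation mentions T.
Bind Y := k. Substituting into the earlier bindings gives R := k, T := h(k,k).
No equations remain and no clash or occurs-check failure arose, so a unifier exists.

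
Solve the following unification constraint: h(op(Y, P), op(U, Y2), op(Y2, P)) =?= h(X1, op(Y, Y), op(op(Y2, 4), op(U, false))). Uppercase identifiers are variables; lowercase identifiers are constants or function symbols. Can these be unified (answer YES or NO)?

NO

Decompose h/3: op(Y, P) =?= X1,  op(U, Y2) =?= op(Y, Y),  op(Y2, P) =?= op(op(Y2, 4), op(U, false)).
Bind X1 := op(Y, P); no other remaining equation mentions X1.
Decompose op/2: U =?= Y,  Y2 =?= Y.
Bind U := Y; substituting into the one remaining equation that mentions U gives: op(Y2, P) =?= op(op(Y2, 4), op(Y, false)).
Bind Y2 := Y; substituting into the remaining equation gives: op(Y, P) =?= op(op(Y, 4), op(Y, false)).
Decompose op/2: Y =?= op(Y, 4),  P =?= op(Y, false).
Occurs check fails: Y occurs in op(Y, 4); the equation Y =?= op(Y, 4) has no finite solution.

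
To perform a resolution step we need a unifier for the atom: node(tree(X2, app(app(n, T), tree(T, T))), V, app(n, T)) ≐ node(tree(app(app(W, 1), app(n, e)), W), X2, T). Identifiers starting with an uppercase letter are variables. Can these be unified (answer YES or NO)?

NO

Decompose node/3: tree(X2, app(app(n, T), tree(T, T))) ≐ tree(app(app(W, 1), app(n, e)), W),  V ≐ X2,  app(n, T) ≐ T.
Decompose tree/2: X2 ≐ app(app(W, 1), app(n, e)),  app(app(n, T), tree(T, T)) ≐ W.
Bind X2 := app(app(W, 1), app(n, e)); substituting into the one remaining equation that mentions X2 gives: V ≐ app(app(W, 1), app(n, e)).
Bind W := app(app(n, T), tree(T, T)); substituting into the one remaining equation that mentions W gives: V ≐ app(app(app(app(n, T), tree(T, T)), 1), app(n, e)). Substituting into the earlier binding gives X2 := app(app(app(app(n, T), tree(T, T)), 1), app(n, e)).
Bind V := app(app(app(app(n, T), tree(T, T)), 1), app(n, e)); no other remaining equation mentions V.
Occurs check fails: T occurs in app(n, T); the equation T ≐ app(n, T) has no finite solution.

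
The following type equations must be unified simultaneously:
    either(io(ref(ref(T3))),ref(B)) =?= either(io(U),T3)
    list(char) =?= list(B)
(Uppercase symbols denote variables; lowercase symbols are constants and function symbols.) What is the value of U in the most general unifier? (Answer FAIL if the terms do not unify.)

ref(ref(ref(char)))

Decompose either/2: io(ref(ref(T3))) =?= io(U),  ref(B) =?= T3.
Decompose io/1: ref(ref(T3)) =?= U.
Bind U := ref(ref(T3)); no other remaining equation mentions U.
Bind T3 := ref(B); no other remaining equation mentions T3. Substituting into the earlier binding gives U := ref(ref(ref(B))).
Decompose list/1: char =?= B.
Bind B := char. Substituting into the earlier bindings gives U := ref(ref(ref(char))), T3 := ref(char).
MGU = { U -> ref(ref(ref(char))), T3 -> ref(char), B -> char }, so U -> ref(ref(ref(char))).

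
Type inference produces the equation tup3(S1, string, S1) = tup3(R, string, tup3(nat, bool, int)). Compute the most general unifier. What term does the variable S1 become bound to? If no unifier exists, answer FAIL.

tup3(nat, bool, int)

Decompose tup3/3: S1 = R,  string = string,  S1 = tup3(nat, bool, int).
Bind S1 := R; substituting into the one remaining equation that mentions S1 gives: R = tup3(nat, bool, int).
Delete trivial equation string = string.
Bind R := tup3(nat, bool, int). Substituting into the earlier binding gives S1 := tup3(nat, bool, int).
MGU = { S1 ↦ tup3(nat, bool, int), R ↦ tup3(nat, bool, int) }, so S1 ↦ tup3(nat, bool, int).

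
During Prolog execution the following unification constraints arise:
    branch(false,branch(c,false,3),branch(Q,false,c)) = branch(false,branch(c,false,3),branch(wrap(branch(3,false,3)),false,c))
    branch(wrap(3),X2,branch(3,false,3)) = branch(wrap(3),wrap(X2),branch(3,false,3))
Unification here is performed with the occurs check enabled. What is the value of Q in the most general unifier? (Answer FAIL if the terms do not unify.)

Decompose branch/3: false = false,  branch(c,false,3) = branch(c,false,3),  branch(Q,false,c) = branch(wrap(branch(3,false,3)),false,c).
Delete trivial equation false = false.
Delete trivial equation branch(c,false,3) = branch(c,false,3).
Decompose branch/3: Q = wrap(branch(3,false,3)),  false = false,  c = c.
Bind Q := wrap(branch(3,false,3)); no other remaining equation mentions Q.
Delete trivial equation false = false.
Delete trivial equation c = c.
Decompose branch/3: wrap(3) = wrap(3),  X2 = wrap(X2),  branch(3,false,3) = branch(3,false,3).
Delete trivial equation wrap(3) = wrap(3).
Occurs check fails: X2 occurs in wrap(X2); the equation X2 = wrap(X2) has no finite solution.

FAIL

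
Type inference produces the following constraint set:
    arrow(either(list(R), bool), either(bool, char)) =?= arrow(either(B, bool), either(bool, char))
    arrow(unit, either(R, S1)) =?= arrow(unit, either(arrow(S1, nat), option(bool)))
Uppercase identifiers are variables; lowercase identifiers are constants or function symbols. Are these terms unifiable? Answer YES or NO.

YES

Decompose arrow/2: either(list(R), bool) =?= either(B, bool),  either(bool, char) =?= either(bool, char).
Decompose either/2: list(R) =?= B,  bool =?= bool.
Bind B := list(R); no other remaining equation mentions B.
Delete trivial equation bool =?= bool.
Delete trivial equation either(bool, char) =?= either(bool, char).
Decompose arrow/2: unit =?= unit,  either(R, S1) =?= either(arrow(S1, nat), option(bool)).
Delete trivial equation unit =?= unit.
Decompose either/2: R =?= arrow(S1, nat),  S1 =?= option(bool).
Bind R := arrow(S1, nat); no other remaining equation mentions R. Substituting into the earlier binding gives B := list(arrow(S1, nat)).
Bind S1 := option(bool). Substituting into the earlier bindings gives B := list(arrow(option(bool), nat)), R := arrow(option(bool), nat).
No equations remain and no clash or occurs-check failure arose, so a unifier exists.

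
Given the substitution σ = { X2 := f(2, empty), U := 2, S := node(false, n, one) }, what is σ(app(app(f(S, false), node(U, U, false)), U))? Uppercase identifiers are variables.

app(app(f(node(false, n, one), false), node(2, 2, false)), 2)

Replace each occurrence of U with 2.
Replace each occurrence of S with node(false, n, one).
Result: app(app(f(node(false, n, one), false), node(2, 2, false)), 2).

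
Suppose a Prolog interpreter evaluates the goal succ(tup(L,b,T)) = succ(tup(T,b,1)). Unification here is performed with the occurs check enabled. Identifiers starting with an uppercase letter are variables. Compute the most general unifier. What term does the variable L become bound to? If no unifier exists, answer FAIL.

1

Decompose succ/1: tup(L,b,T) = tup(T,b,1).
Decompose tup/3: L = T,  b = b,  T = 1.
Bind L := T; no other remaining equation mentions L.
Delete trivial equation b = b.
Bind T := 1. Substituting into the earlier binding gives L := 1.
MGU = { L = 1, T = 1 }, so L = 1.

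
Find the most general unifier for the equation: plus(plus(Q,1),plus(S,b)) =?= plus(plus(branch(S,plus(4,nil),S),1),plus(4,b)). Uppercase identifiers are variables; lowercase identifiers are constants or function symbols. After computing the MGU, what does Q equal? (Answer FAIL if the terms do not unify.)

branch(4,plus(4,nil),4)

Decompose plus/2: plus(Q,1) =?= plus(branch(S,plus(4,nil),S),1),  plus(S,b) =?= plus(4,b).
Decompose plus/2: Q =?= branch(S,plus(4,nil),S),  1 =?= 1.
Bind Q := branch(S,plus(4,nil),S); no other remaining equation mentions Q.
Delete trivial equation 1 =?= 1.
Decompose plus/2: S =?= 4,  b =?= b.
Bind S := 4; no other remaining equation mentions S. Substituting into the earlier binding gives Q := branch(4,plus(4,nil),4).
Delete trivial equation b =?= b.
MGU = { Q -> branch(4,plus(4,nil),4), S -> 4 }, so Q -> branch(4,plus(4,nil),4).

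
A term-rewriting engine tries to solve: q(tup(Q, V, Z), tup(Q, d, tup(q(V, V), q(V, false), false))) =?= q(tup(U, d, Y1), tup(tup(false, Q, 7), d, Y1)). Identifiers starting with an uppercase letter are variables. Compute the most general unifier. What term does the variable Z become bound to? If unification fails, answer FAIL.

Decompose q/2: tup(Q, V, Z) =?= tup(U, d, Y1),  tup(Q, d, tup(q(V, V), q(V, false), false)) =?= tup(tup(false, Q, 7), d, Y1).
Decompose tup/3: Q =?= U,  V =?= d,  Z =?= Y1.
Bind Q := U; substituting into the one remaining equation that mentions Q gives: tup(U, d, tup(q(V, V), q(V, false), false)) =?= tup(tup(false, U, 7), d, Y1).
Bind V := d; substituting into the one remaining equation that mentions V gives: tup(U, d, tup(q(d, d), q(d, false), false)) =?= tup(tup(false, U, 7), d, Y1).
Bind Z := Y1; no other remaining equation mentions Z.
Decompose tup/3: U =?= tup(false, U, 7),  d =?= d,  tup(q(d, d), q(d, false), false) =?= Y1.
Occurs check fails: U occurs in tup(false, U, 7); the equation U =?= tup(false, U, 7) has no finite solution.

FAIL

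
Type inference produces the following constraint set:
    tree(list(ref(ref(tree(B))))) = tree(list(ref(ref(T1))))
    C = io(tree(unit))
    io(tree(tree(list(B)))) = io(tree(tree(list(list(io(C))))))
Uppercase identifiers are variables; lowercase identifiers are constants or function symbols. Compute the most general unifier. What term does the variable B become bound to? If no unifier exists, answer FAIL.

Decompose tree/1: list(ref(ref(tree(B)))) = list(ref(ref(T1))).
Decompose list/1: ref(ref(tree(B))) = ref(ref(T1)).
Decompose ref/1: ref(tree(B)) = ref(T1).
Decompose ref/1: tree(B) = T1.
Bind T1 := tree(B); no other remaining equation mentions T1.
Bind C := io(tree(unit)); substituting into the remaining equation gives: io(tree(tree(list(B)))) = io(tree(tree(list(list(io(io(tree(unit)))))))).
Decompose io/1: tree(tree(list(B))) = tree(tree(list(list(io(io(tree(unit))))))).
Decompose tree/1: tree(list(B)) = tree(list(list(io(io(tree(unit)))))).
Decompose tree/1: list(B) = list(list(io(io(tree(unit))))).
Decompose list/1: B = list(io(io(tree(unit)))).
Bind B := list(io(io(tree(unit)))). Substituting into the earlier binding gives T1 := tree(list(io(io(tree(unit))))).
MGU = { T1 ↦ tree(list(io(io(tree(unit))))), C ↦ io(tree(unit)), B ↦ list(io(io(tree(unit)))) }, so B ↦ list(io(io(tree(unit)))).

list(io(io(tree(unit))))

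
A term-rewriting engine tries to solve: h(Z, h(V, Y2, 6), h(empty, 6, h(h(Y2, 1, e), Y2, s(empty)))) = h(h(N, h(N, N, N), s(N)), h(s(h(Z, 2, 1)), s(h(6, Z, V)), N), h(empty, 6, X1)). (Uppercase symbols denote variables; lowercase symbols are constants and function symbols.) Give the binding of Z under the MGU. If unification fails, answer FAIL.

Decompose h/3: Z = h(N, h(N, N, N), s(N)),  h(V, Y2, 6) = h(s(h(Z, 2, 1)), s(h(6, Z, V)), N),  h(empty, 6, h(h(Y2, 1, e), Y2, s(empty))) = h(empty, 6, X1).
Bind Z := h(N, h(N, N, N), s(N)); substituting into the one remaining equation that mentions Z gives: h(V, Y2, 6) = h(s(h(h(N, h(N, N, N), s(N)), 2, 1)), s(h(6, h(N, h(N, N, N), s(N)), V)), N).
Decompose h/3: V = s(h(h(N, h(N, N, N), s(N)), 2, 1)),  Y2 = s(h(6, h(N, h(N, N, N), s(N)), V)),  6 = N.
Bind V := s(h(h(N, h(N, N, N), s(N)), 2, 1)); substituting into the one remaining equation that mentions V gives: Y2 = s(h(6, h(N, h(N, N, N), s(N)), s(h(h(N, h(N, N, N), s(N)), 2, 1)))).
Bind Y2 := s(h(6, h(N, h(N, N, N), s(N)), s(h(h(N, h(N, N, N), s(N)), 2, 1)))); substituting into the one remaining equation that mentions Y2 gives: h(empty, 6, h(h(s(h(6, h(N, h(N, N, N), s(N)), s(h(h(N, h(N, N, N), s(N)), 2, 1)))), 1, e), s(h(6, h(N, h(N, N, N), s(N)), s(h(h(N, h(N, N, N), s(N)), 2, 1)))), s(empty))) = h(empty, 6, X1).
Bind N := 6; substituting into the remaining equation gives: h(empty, 6, h(h(s(h(6, h(6, h(6, 6, 6), s(6)), s(h(h(6, h(6, 6, 6), s(6)), 2, 1)))), 1, e), s(h(6, h(6, h(6, 6, 6), s(6)), s(h(h(6, h(6, 6, 6), s(6)), 2, 1)))), s(empty))) = h(empty, 6, X1). Substituting into the earlier bindings gives Z := h(6, h(6, 6, 6), s(6)), V := s(h(h(6, h(6, 6, 6), s(6)), 2, 1)), Y2 := s(h(6, h(6, h(6, 6, 6), s(6)), s(h(h(6, h(6, 6, 6), s(6)), 2, 1)))).
Decompose h/3: empty = empty,  6 = 6,  h(h(s(h(6, h(6, h(6, 6, 6), s(6)), s(h(h(6, h(6, 6, 6), s(6)), 2, 1)))), 1, e), s(h(6, h(6, h(6, 6, 6), s(6)), s(h(h(6, h(6, 6, 6), s(6)), 2, 1)))), s(empty)) = X1.
Delete trivial equation empty = empty.
Delete trivial equation 6 = 6.
Bind X1 := h(h(s(h(6, h(6, h(6, 6, 6), s(6)), s(h(h(6, h(6, 6, 6), s(6)), 2, 1)))), 1, e), s(h(6, h(6, h(6, 6, 6), s(6)), s(h(h(6, h(6, 6, 6), s(6)), 2, 1)))), s(empty)).
MGU = { Z ↦ h(6, h(6, 6, 6), s(6)), V ↦ s(h(h(6, h(6, 6, 6), s(6)), 2, 1)), Y2 ↦ s(h(6, h(6, h(6, 6, 6), s(6)), s(h(h(6, h(6, 6, 6), s(6)), 2, 1)))), N ↦ 6, X1 ↦ h(h(s(h(6, h(6, h(6, 6, 6), s(6)), s(h(h(6, h(6, 6, 6), s(6)), 2, 1)))), 1, e), s(h(6, h(6, h(6, 6, 6), s(6)), s(h(h(6, h(6, 6, 6), s(6)), 2, 1)))), s(empty)) }, so Z ↦ h(6, h(6, 6, 6), s(6)).

h(6, h(6, 6, 6), s(6))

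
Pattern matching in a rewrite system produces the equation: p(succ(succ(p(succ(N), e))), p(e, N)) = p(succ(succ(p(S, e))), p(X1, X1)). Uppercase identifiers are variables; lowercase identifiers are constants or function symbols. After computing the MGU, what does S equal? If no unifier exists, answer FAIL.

succ(e)

Decompose p/2: succ(succ(p(succ(N), e))) = succ(succ(p(S, e))),  p(e, N) = p(X1, X1).
Decompose succ/1: succ(p(succ(N), e)) = succ(p(S, e)).
Decompose succ/1: p(succ(N), e) = p(S, e).
Decompose p/2: succ(N) = S,  e = e.
Bind S := succ(N); no other remaining equation mentions S.
Delete trivial equation e = e.
Decompose p/2: e = X1,  N = X1.
Bind X1 := e; substituting into the remaining equation gives: N = e.
Bind N := e. Substituting into the earlier binding gives S := succ(e).
MGU = { S ↦ succ(e), X1 ↦ e, N ↦ e }, so S ↦ succ(e).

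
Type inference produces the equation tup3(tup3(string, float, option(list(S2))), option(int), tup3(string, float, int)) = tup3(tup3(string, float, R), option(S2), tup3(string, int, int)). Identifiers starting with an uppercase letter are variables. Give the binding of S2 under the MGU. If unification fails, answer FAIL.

Decompose tup3/3: tup3(string, float, option(list(S2))) = tup3(string, float, R),  option(int) = option(S2),  tup3(string, float, int) = tup3(string, int, int).
Decompose tup3/3: string = string,  float = float,  option(list(S2)) = R.
Delete trivial equation string = string.
Delete trivial equation float = float.
Bind R := option(list(S2)); no other remaining equation mentions R.
Decompose option/1: int = S2.
Bind S2 := int; no other remaining equation mentions S2. Substituting into the earlier binding gives R := option(list(int)).
Decompose tup3/3: string = string,  float = int,  int = int.
Delete trivial equation string = string.
Clash: constants float and int differ; no unifier exists.

FAIL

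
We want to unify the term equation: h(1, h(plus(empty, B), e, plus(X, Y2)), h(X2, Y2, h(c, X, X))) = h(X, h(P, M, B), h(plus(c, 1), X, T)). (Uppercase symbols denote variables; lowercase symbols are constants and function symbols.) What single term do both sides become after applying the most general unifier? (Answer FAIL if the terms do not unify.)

Decompose h/3: 1 = X,  h(plus(empty, B), e, plus(X, Y2)) = h(P, M, B),  h(X2, Y2, h(c, X, X)) = h(plus(c, 1), X, T).
Bind X := 1; substituting into the remaining equations gives: h(plus(empty, B), e, plus(1, Y2)) = h(P, M, B),  h(X2, Y2, h(c, 1, 1)) = h(plus(c, 1), 1, T).
Decompose h/3: plus(empty, B) = P,  e = M,  plus(1, Y2) = B.
Bind P := plus(empty, B); no other remaining equation mentions P.
Bind M := e; no other remaining equation mentions M.
Bind B := plus(1, Y2); no other remaining equation mentions B. Substituting into the earlier binding gives P := plus(empty, plus(1, Y2)).
Decompose h/3: X2 = plus(c, 1),  Y2 = 1,  h(c, 1, 1) = T.
Bind X2 := plus(c, 1); no other remaining equation mentions X2.
Bind Y2 := 1; no other remaining equation mentions Y2. Substituting into the earlier bindings gives P := plus(empty, plus(1, 1)), B := plus(1, 1).
Bind T := h(c, 1, 1).
Applying the MGU to either side gives h(1, h(plus(empty, plus(1, 1)), e, plus(1, 1)), h(plus(c, 1), 1, h(c, 1, 1))).

h(1, h(plus(empty, plus(1, 1)), e, plus(1, 1)), h(plus(c, 1), 1, h(c, 1, 1)))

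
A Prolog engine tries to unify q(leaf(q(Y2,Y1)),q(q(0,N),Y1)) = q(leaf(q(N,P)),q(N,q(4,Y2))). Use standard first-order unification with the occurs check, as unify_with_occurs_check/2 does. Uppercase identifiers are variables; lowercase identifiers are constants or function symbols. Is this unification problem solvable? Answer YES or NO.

Decompose q/2: leaf(q(Y2,Y1)) = leaf(q(N,P)),  q(q(0,N),Y1) = q(N,q(4,Y2)).
Decompose leaf/1: q(Y2,Y1) = q(N,P).
Decompose q/2: Y2 = N,  Y1 = P.
Bind Y2 := N; substituting into the one remaining equation that mentions Y2 gives: q(q(0,N),Y1) = q(N,q(4,N)).
Bind Y1 := P; substituting into the remaining equation gives: q(q(0,N),P) = q(N,q(4,N)).
Decompose q/2: q(0,N) = N,  P = q(4,N).
Occurs check fails: N occurs in q(0,N); the equation N = q(0,N) has no finite solution.

NO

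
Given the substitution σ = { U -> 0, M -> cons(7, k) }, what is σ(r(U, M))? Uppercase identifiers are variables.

r(0, cons(7, k))

Replace each occurrence of U with 0.
Replace each occurrence of M with cons(7, k).
Result: r(0, cons(7, k)).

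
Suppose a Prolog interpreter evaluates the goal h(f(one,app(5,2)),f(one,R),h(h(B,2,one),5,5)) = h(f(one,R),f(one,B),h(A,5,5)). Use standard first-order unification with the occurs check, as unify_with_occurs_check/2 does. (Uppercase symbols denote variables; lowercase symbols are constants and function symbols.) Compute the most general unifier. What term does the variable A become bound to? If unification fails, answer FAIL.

h(app(5,2),2,one)

Decompose h/3: f(one,app(5,2)) = f(one,R),  f(one,R) = f(one,B),  h(h(B,2,one),5,5) = h(A,5,5).
Decompose f/2: one = one,  app(5,2) = R.
Delete trivial equation one = one.
Bind R := app(5,2); substituting into the one remaining equation that mentions R gives: f(one,app(5,2)) = f(one,B).
Decompose f/2: one = one,  app(5,2) = B.
Delete trivial equation one = one.
Bind B := app(5,2); substituting into the remaining equation gives: h(h(app(5,2),2,one),5,5) = h(A,5,5).
Decompose h/3: h(app(5,2),2,one) = A,  5 = 5,  5 = 5.
Bind A := h(app(5,2),2,one); no other remaining equation mentions A.
Delete trivial equation 5 = 5.
Delete trivial equation 5 = 5.
MGU = { R = app(5,2), B = app(5,2), A = h(app(5,2),2,one) }, so A = h(app(5,2),2,one).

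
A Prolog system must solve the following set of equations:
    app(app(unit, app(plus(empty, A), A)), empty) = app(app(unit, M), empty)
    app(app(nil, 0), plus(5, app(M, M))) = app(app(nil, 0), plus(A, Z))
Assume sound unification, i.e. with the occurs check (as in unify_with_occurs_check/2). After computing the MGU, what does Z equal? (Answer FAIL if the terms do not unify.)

app(app(plus(empty, 5), 5), app(plus(empty, 5), 5))

Decompose app/2: app(unit, app(plus(empty, A), A)) = app(unit, M),  empty = empty.
Decompose app/2: unit = unit,  app(plus(empty, A), A) = M.
Delete trivial equation unit = unit.
Bind M := app(plus(empty, A), A); substituting into the one remaining equation that mentions M gives: app(app(nil, 0), plus(5, app(app(plus(empty, A), A), app(plus(empty, A), A)))) = app(app(nil, 0), plus(A, Z)).
Delete trivial equation empty = empty.
Decompose app/2: app(nil, 0) = app(nil, 0),  plus(5, app(app(plus(empty, A), A), app(plus(empty, A), A))) = plus(A, Z).
Delete trivial equation app(nil, 0) = app(nil, 0).
Decompose plus/2: 5 = A,  app(app(plus(empty, A), A), app(plus(empty, A), A)) = Z.
Bind A := 5; substituting into the remaining equation gives: app(app(plus(empty, 5), 5), app(plus(empty, 5), 5)) = Z. Substituting into the earlier binding gives M := app(plus(empty, 5), 5).
Bind Z := app(app(plus(empty, 5), 5), app(plus(empty, 5), 5)).
MGU = { M = app(plus(empty, 5), 5), A = 5, Z = app(app(plus(empty, 5), 5), app(plus(empty, 5), 5)) }, so Z = app(app(plus(empty, 5), 5), app(plus(empty, 5), 5)).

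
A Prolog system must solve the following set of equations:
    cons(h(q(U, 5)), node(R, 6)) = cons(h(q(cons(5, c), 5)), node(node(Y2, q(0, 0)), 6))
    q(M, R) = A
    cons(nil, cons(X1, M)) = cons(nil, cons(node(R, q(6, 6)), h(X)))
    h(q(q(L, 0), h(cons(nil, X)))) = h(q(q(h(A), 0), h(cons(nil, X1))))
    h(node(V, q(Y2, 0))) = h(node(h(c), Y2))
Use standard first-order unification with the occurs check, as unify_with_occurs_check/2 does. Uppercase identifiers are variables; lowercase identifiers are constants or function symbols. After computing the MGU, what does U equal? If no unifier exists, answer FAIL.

Decompose cons/2: h(q(U, 5)) = h(q(cons(5, c), 5)),  node(R, 6) = node(node(Y2, q(0, 0)), 6).
Decompose h/1: q(U, 5) = q(cons(5, c), 5).
Decompose q/2: U = cons(5, c),  5 = 5.
Bind U := cons(5, c); no other remaining equation mentions U.
Delete trivial equation 5 = 5.
Decompose node/2: R = node(Y2, q(0, 0)),  6 = 6.
Bind R := node(Y2, q(0, 0)); substituting into the 2 remaining equations that mention R gives: q(M, node(Y2, q(0, 0))) = A,  cons(nil, cons(X1, M)) = cons(nil, cons(node(node(Y2, q(0, 0)), q(6, 6)), h(X))).
Delete trivial equation 6 = 6.
Bind A := q(M, node(Y2, q(0, 0))); substituting into the one remaining equation that mentions A gives: h(q(q(L, 0), h(cons(nil, X)))) = h(q(q(h(q(M, node(Y2, q(0, 0)))), 0), h(cons(nil, X1)))).
Decompose cons/2: nil = nil,  cons(X1, M) = cons(node(node(Y2, q(0, 0)), q(6, 6)), h(X)).
Delete trivial equation nil = nil.
Decompose cons/2: X1 = node(node(Y2, q(0, 0)), q(6, 6)),  M = h(X).
Bind X1 := node(node(Y2, q(0, 0)), q(6, 6)); substituting into the one remaining equation that mentions X1 gives: h(q(q(L, 0), h(cons(nil, X)))) = h(q(q(h(q(M, node(Y2, q(0, 0)))), 0), h(cons(nil, node(node(Y2, q(0, 0)), q(6, 6)))))).
Bind M := h(X); substituting into the one remaining equation that mentions M gives: h(q(q(L, 0), h(cons(nil, X)))) = h(q(q(h(q(h(X), node(Y2, q(0, 0)))), 0), h(cons(nil, node(node(Y2, q(0, 0)), q(6, 6)))))). Substituting into the earlier binding gives A := q(h(X), node(Y2, q(0, 0))).
Decompose h/1: q(q(L, 0), h(cons(nil, X))) = q(q(h(q(h(X), node(Y2, q(0, 0)))), 0), h(cons(nil, node(node(Y2, q(0, 0)), q(6, 6))))).
Decompose q/2: q(L, 0) = q(h(q(h(X), node(Y2, q(0, 0)))), 0),  h(cons(nil, X)) = h(cons(nil, node(node(Y2, q(0, 0)), q(6, 6)))).
Decompose q/2: L = h(q(h(X), node(Y2, q(0, 0)))),  0 = 0.
Bind L := h(q(h(X), node(Y2, q(0, 0)))); no other remaining equation mentions L.
Delete trivial equation 0 = 0.
Decompose h/1: cons(nil, X) = cons(nil, node(node(Y2, q(0, 0)), q(6, 6))).
Decompose cons/2: nil = nil,  X = node(node(Y2, q(0, 0)), q(6, 6)).
Delete trivial equation nil = nil.
Bind X := node(node(Y2, q(0, 0)), q(6, 6)); no other remaining equation mentions X. Substituting into the earlier bindings gives A := q(h(node(node(Y2, q(0, 0)), q(6, 6))), node(Y2, q(0, 0))), M := h(node(node(Y2, q(0, 0)), q(6, 6))), L := h(q(h(node(node(Y2, q(0, 0)), q(6, 6))), node(Y2, q(0, 0)))).
Decompose h/1: node(V, q(Y2, 0)) = node(h(c), Y2).
Decompose node/2: V = h(c),  q(Y2, 0) = Y2.
Bind V := h(c); no other remaining equation mentions V.
Occurs check fails: Y2 occurs in q(Y2, 0); the equation Y2 = q(Y2, 0) has no finite solution.

FAIL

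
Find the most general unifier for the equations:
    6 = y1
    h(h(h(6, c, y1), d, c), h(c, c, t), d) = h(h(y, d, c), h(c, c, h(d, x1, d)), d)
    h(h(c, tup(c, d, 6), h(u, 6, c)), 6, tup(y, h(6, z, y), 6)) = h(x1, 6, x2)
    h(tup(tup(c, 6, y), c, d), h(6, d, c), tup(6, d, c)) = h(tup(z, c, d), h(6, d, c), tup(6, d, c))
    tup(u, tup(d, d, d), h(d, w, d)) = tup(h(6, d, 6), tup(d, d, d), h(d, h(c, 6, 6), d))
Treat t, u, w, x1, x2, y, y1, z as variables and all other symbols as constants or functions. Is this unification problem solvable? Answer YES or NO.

YES

Bind y1 := 6; substituting into the one remaining equation that mentions y1 gives: h(h(h(6, c, 6), d, c), h(c, c, t), d) = h(h(y, d, c), h(c, c, h(d, x1, d)), d).
Decompose h/3: h(h(6, c, 6), d, c) = h(y, d, c),  h(c, c, t) = h(c, c, h(d, x1, d)),  d = d.
Decompose h/3: h(6, c, 6) = y,  d = d,  c = c.
Bind y := h(6, c, 6); substituting into the 2 remaining equations that mention y gives: h(h(c, tup(c, d, 6), h(u, 6, c)), 6, tup(h(6, c, 6), h(6, z, h(6, c, 6)), 6)) = h(x1, 6, x2),  h(tup(tup(c, 6, h(6, c, 6)), c, d), h(6, d, c), tup(6, d, c)) = h(tup(z, c, d), h(6, d, c), tup(6, d, c)).
Delete trivial equation d = d.
Delete trivial equation c = c.
Decompose h/3: c = c,  c = c,  t = h(d, x1, d).
Delete trivial equation c = c.
Delete trivial equation c = c.
Bind t := h(d, x1, d); no other remaining equation mentions t.
Delete trivial equation d = d.
Decompose h/3: h(c, tup(c, d, 6), h(u, 6, c)) = x1,  6 = 6,  tup(h(6, c, 6), h(6, z, h(6, c, 6)), 6) = x2.
Bind x1 := h(c, tup(c, d, 6), h(u, 6, c)); no other remaining equation mentions x1. Substituting into the earlier binding gives t := h(d, h(c, tup(c, d, 6), h(u, 6, c)), d).
Delete trivial equation 6 = 6.
Bind x2 := tup(h(6, c, 6), h(6, z, h(6, c, 6)), 6); no other remaining equation mentions x2.
Decompose h/3: tup(tup(c, 6, h(6, c, 6)), c, d) = tup(z, c, d),  h(6, d, c) = h(6, d, c),  tup(6, d, c) = tup(6, d, c).
Decompose tup/3: tup(c, 6, h(6, c, 6)) = z,  c = c,  d = d.
Bind z := tup(c, 6, h(6, c, 6)); no other remaining equation mentions z. Substituting into the earlier binding gives x2 := tup(h(6, c, 6), h(6, tup(c, 6, h(6, c, 6)), h(6, c, 6)), 6).
Delete trivial equation c = c.
Delete trivial equation d = d.
Delete trivial equation h(6, d, c) = h(6, d, c).
Delete trivial equation tup(6, d, c) = tup(6, d, c).
Decompose tup/3: u = h(6, d, 6),  tup(d, d, d) = tup(d, d, d),  h(d, w, d) = h(d, h(c, 6, 6), d).
Bind u := h(6, d, 6); no other remaining equation mentions u. Substituting into the earlier bindings gives t := h(d, h(c, tup(c, d, 6), h(h(6, d, 6), 6, c)), d), x1 := h(c, tup(c, d, 6), h(h(6, d, 6), 6, c)).
Delete trivial equation tup(d, d, d) = tup(d, d, d).
Decompose h/3: d = d,  w = h(c, 6, 6),  d = d.
Delete trivial equation d = d.
Bind w := h(c, 6, 6); no other remaining equation mentions w.
Delete trivial equation d = d.
No equations remain and no clash or occurs-check failure arose, so a unifier exists.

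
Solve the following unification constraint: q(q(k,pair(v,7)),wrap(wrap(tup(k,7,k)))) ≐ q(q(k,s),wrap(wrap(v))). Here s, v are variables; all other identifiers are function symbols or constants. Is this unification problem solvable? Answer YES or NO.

YES

Decompose q/2: q(k,pair(v,7)) ≐ q(k,s),  wrap(wrap(tup(k,7,k))) ≐ wrap(wrap(v)).
Decompose q/2: k ≐ k,  pair(v,7) ≐ s.
Delete trivial equation k ≐ k.
Bind s := pair(v,7); no other remaining equation mentions s.
Decompose wrap/1: wrap(tup(k,7,k)) ≐ wrap(v).
Decompose wrap/1: tup(k,7,k) ≐ v.
Bind v := tup(k,7,k). Substituting into the earlier binding gives s := pair(tup(k,7,k),7).
No equations remain and no clash or occurs-check failure arose, so a unifier exists.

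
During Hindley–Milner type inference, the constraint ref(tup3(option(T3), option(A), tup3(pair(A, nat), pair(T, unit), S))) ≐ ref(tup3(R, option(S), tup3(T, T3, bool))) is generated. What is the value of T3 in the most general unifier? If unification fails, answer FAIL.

Decompose ref/1: tup3(option(T3), option(A), tup3(pair(A, nat), pair(T, unit), S)) ≐ tup3(R, option(S), tup3(T, T3, bool)).
Decompose tup3/3: option(T3) ≐ R,  option(A) ≐ option(S),  tup3(pair(A, nat), pair(T, unit), S) ≐ tup3(T, T3, bool).
Bind R := option(T3); no other remaining equation mentions R.
Decompose option/1: A ≐ S.
Bind A := S; substituting into the remaining equation gives: tup3(pair(S, nat), pair(T, unit), S) ≐ tup3(T, T3, bool).
Decompose tup3/3: pair(S, nat) ≐ T,  pair(T, unit) ≐ T3,  S ≐ bool.
Bind T := pair(S, nat); substituting into the one remaining equation that mentions T gives: pair(pair(S, nat), unit) ≐ T3.
Bind T3 := pair(pair(S, nat), unit); no other remaining equation mentions T3. Substituting into the earlier binding gives R := option(pair(pair(S, nat), unit)).
Bind S := bool. Substituting into the earlier bindings gives R := option(pair(pair(bool, nat), unit)), A := bool, T := pair(bool, nat), T3 := pair(pair(bool, nat), unit).
MGU = { R := option(pair(pair(bool, nat), unit)), A := bool, T := pair(bool, nat), T3 := pair(pair(bool, nat), unit), S := bool }, so T3 := pair(pair(bool, nat), unit).

pair(pair(bool, nat), unit)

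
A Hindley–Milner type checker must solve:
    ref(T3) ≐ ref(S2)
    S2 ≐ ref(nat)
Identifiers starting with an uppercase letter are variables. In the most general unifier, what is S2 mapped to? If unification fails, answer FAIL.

ref(nat)

Decompose ref/1: T3 ≐ S2.
Bind T3 := S2; no other remaining equation mentions T3.
Bind S2 := ref(nat). Substituting into the earlier binding gives T3 := ref(nat).
MGU = { T3 -> ref(nat), S2 -> ref(nat) }, so S2 -> ref(nat).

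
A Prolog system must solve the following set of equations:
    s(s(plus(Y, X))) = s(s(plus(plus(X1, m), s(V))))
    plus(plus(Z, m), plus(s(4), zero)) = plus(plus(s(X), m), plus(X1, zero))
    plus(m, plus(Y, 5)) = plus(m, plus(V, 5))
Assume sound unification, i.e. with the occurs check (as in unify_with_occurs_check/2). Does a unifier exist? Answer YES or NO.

Decompose s/1: s(plus(Y, X)) = s(plus(plus(X1, m), s(V))).
Decompose s/1: plus(Y, X) = plus(plus(X1, m), s(V)).
Decompose plus/2: Y = plus(X1, m),  X = s(V).
Bind Y := plus(X1, m); substituting into the one remaining equation that mentions Y gives: plus(m, plus(plus(X1, m), 5)) = plus(m, plus(V, 5)).
Bind X := s(V); substituting into the one remaining equation that mentions X gives: plus(plus(Z, m), plus(s(4), zero)) = plus(plus(s(s(V)), m), plus(X1, zero)).
Decompose plus/2: plus(Z, m) = plus(s(s(V)), m),  plus(s(4), zero) = plus(X1, zero).
Decompose plus/2: Z = s(s(V)),  m = m.
Bind Z := s(s(V)); no other remaining equation mentions Z.
Delete trivial equation m = m.
Decompose plus/2: s(4) = X1,  zero = zero.
Bind X1 := s(4); substituting into the one remaining equation that mentions X1 gives: plus(m, plus(plus(s(4), m), 5)) = plus(m, plus(V, 5)). Substituting into the earlier binding gives Y := plus(s(4), m).
Delete trivial equation zero = zero.
Decompose plus/2: m = m,  plus(plus(s(4), m), 5) = plus(V, 5).
Delete trivial equation m = m.
Decompose plus/2: plus(s(4), m) = V,  5 = 5.
Bind V := plus(s(4), m); no other remaining equation mentions V. Substituting into the earlier bindings gives X := s(plus(s(4), m)), Z := s(s(plus(s(4), m))).
Delete trivial equation 5 = 5.
No equations remain and no clash or occurs-check failure arose, so a unifier exists.

YES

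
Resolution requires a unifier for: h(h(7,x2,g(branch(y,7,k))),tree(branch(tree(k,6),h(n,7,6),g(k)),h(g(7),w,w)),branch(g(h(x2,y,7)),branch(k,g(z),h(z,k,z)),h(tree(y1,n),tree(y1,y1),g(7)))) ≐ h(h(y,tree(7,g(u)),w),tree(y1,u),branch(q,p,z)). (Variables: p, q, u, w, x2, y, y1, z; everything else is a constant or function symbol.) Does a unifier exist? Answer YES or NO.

Decompose h/3: h(7,x2,g(branch(y,7,k))) ≐ h(y,tree(7,g(u)),w),  tree(branch(tree(k,6),h(n,7,6),g(k)),h(g(7),w,w)) ≐ tree(y1,u),  branch(g(h(x2,y,7)),branch(k,g(z),h(z,k,z)),h(tree(y1,n),tree(y1,y1),g(7))) ≐ branch(q,p,z).
Decompose h/3: 7 ≐ y,  x2 ≐ tree(7,g(u)),  g(branch(y,7,k)) ≐ w.
Bind y := 7; substituting into the 2 remaining equations that mention y gives: g(branch(7,7,k)) ≐ w,  branch(g(h(x2,7,7)),branch(k,g(z),h(z,k,z)),h(tree(y1,n),tree(y1,y1),g(7))) ≐ branch(q,p,z).
Bind x2 := tree(7,g(u)); substituting into the one remaining equation that mentions x2 gives: branch(g(h(tree(7,g(u)),7,7)),branch(k,g(z),h(z,k,z)),h(tree(y1,n),tree(y1,y1),g(7))) ≐ branch(q,p,z).
Bind w := g(branch(7,7,k)); substituting into the one remaining equation that mentions w gives: tree(branch(tree(k,6),h(n,7,6),g(k)),h(g(7),g(branch(7,7,k)),g(branch(7,7,k)))) ≐ tree(y1,u).
Decompose tree/2: branch(tree(k,6),h(n,7,6),g(k)) ≐ y1,  h(g(7),g(branch(7,7,k)),g(branch(7,7,k))) ≐ u.
Bind y1 := branch(tree(k,6),h(n,7,6),g(k)); substituting into the one remaining equation that mentions y1 gives: branch(g(h(tree(7,g(u)),7,7)),branch(k,g(z),h(z,k,z)),h(tree(branch(tree(k,6),h(n,7,6),g(k)),n),tree(branch(tree(k,6),h(n,7,6),g(k)),branch(tree(k,6),h(n,7,6),g(k))),g(7))) ≐ branch(q,p,z).
Bind u := h(g(7),g(branch(7,7,k)),g(branch(7,7,k))); substituting into the remaining equation gives: branch(g(h(tree(7,g(h(g(7),g(branch(7,7,k)),g(branch(7,7,k))))),7,7)),branch(k,g(z),h(z,k,z)),h(tree(branch(tree(k,6),h(n,7,6),g(k)),n),tree(branch(tree(k,6),h(n,7,6),g(k)),branch(tree(k,6),h(n,7,6),g(k))),g(7))) ≐ branch(q,p,z). Substituting into the earlier binding gives x2 := tree(7,g(h(g(7),g(branch(7,7,k)),g(branch(7,7,k))))).
Decompose branch/3: g(h(tree(7,g(h(g(7),g(branch(7,7,k)),g(branch(7,7,k))))),7,7)) ≐ q,  branch(k,g(z),h(z,k,z)) ≐ p,  h(tree(branch(tree(k,6),h(n,7,6),g(k)),n),tree(branch(tree(k,6),h(n,7,6),g(k)),branch(tree(k,6),h(n,7,6),g(k))),g(7)) ≐ z.
Bind q := g(h(tree(7,g(h(g(7),g(branch(7,7,k)),g(branch(7,7,k))))),7,7)); no other remaining equation mentions q.
Bind p := branch(k,g(z),h(z,k,z)); no other remaining equation mentions p.
Bind z := h(tree(branch(tree(k,6),h(n,7,6),g(k)),n),tree(branch(tree(k,6),h(n,7,6),g(k)),branch(tree(k,6),h(n,7,6),g(k))),g(7)). Substituting into the earlier binding gives p := branch(k,g(h(tree(branch(tree(k,6),h(n,7,6),g(k)),n),tree(branch(tree(k,6),h(n,7,6),g(k)),branch(tree(k,6),h(n,7,6),g(k))),g(7))),h(h(tree(branch(tree(k,6),h(n,7,6),g(k)),n),tree(branch(tree(k,6),h(n,7,6),g(k)),branch(tree(k,6),h(n,7,6),g(k))),g(7)),k,h(tree(branch(tree(k,6),h(n,7,6),g(k)),n),tree(branch(tree(k,6),h(n,7,6),g(k)),branch(tree(k,6),h(n,7,6),g(k))),g(7)))).
No equations remain and no clash or occurs-check failure arose, so a unifier exists.

YES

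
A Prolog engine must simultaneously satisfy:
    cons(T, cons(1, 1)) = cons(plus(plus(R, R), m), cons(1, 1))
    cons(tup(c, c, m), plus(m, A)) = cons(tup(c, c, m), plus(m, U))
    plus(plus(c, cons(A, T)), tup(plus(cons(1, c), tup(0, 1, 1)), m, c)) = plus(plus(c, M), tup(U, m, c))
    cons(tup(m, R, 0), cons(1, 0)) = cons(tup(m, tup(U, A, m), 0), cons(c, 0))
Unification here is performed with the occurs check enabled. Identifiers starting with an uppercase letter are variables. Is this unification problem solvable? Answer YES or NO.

Decompose cons/2: T = plus(plus(R, R), m),  cons(1, 1) = cons(1, 1).
Bind T := plus(plus(R, R), m); substituting into the one remaining equation that mentions T gives: plus(plus(c, cons(A, plus(plus(R, R), m))), tup(plus(cons(1, c), tup(0, 1, 1)), m, c)) = plus(plus(c, M), tup(U, m, c)).
Delete trivial equation cons(1, 1) = cons(1, 1).
Decompose cons/2: tup(c, c, m) = tup(c, c, m),  plus(m, A) = plus(m, U).
Delete trivial equation tup(c, c, m) = tup(c, c, m).
Decompose plus/2: m = m,  A = U.
Delete trivial equation m = m.
Bind A := U; substituting into the remaining equations gives: plus(plus(c, cons(U, plus(plus(R, R), m))), tup(plus(cons(1, c), tup(0, 1, 1)), m, c)) = plus(plus(c, M), tup(U, m, c)),  cons(tup(m, R, 0), cons(1, 0)) = cons(tup(m, tup(U, U, m), 0), cons(c, 0)).
Decompose plus/2: plus(c, cons(U, plus(plus(R, R), m))) = plus(c, M),  tup(plus(cons(1, c), tup(0, 1, 1)), m, c) = tup(U, m, c).
Decompose plus/2: c = c,  cons(U, plus(plus(R, R), m)) = M.
Delete trivial equation c = c.
Bind M := cons(U, plus(plus(R, R), m)); no other remaining equation mentions M.
Decompose tup/3: plus(cons(1, c), tup(0, 1, 1)) = U,  m = m,  c = c.
Bind U := plus(cons(1, c), tup(0, 1, 1)); substituting into the one remaining equation that mentions U gives: cons(tup(m, R, 0), cons(1, 0)) = cons(tup(m, tup(plus(cons(1, c), tup(0, 1, 1)), plus(cons(1, c), tup(0, 1, 1)), m), 0), cons(c, 0)). Substituting into the earlier bindings gives A := plus(cons(1, c), tup(0, 1, 1)), M := cons(plus(cons(1, c), tup(0, 1, 1)), plus(plus(R, R), m)).
Delete trivial equation m = m.
Delete trivial equation c = c.
Decompose cons/2: tup(m, R, 0) = tup(m, tup(plus(cons(1, c), tup(0, 1, 1)), plus(cons(1, c), tup(0, 1, 1)), m), 0),  cons(1, 0) = cons(c, 0).
Decompose tup/3: m = m,  R = tup(plus(cons(1, c), tup(0, 1, 1)), plus(cons(1, c), tup(0, 1, 1)), m),  0 = 0.
Delete trivial equation m = m.
Bind R := tup(plus(cons(1, c), tup(0, 1, 1)), plus(cons(1, c), tup(0, 1, 1)), m); no other remaining equation mentions R. Substituting into the earlier bindings gives T := plus(plus(tup(plus(cons(1, c), tup(0, 1, 1)), plus(cons(1, c), tup(0, 1, 1)), m), tup(plus(cons(1, c), tup(0, 1, 1)), plus(cons(1, c), tup(0, 1, 1)), m)), m), M := cons(plus(cons(1, c), tup(0, 1, 1)), plus(plus(tup(plus(cons(1, c), tup(0, 1, 1)), plus(cons(1, c), tup(0, 1, 1)), m), tup(plus(cons(1, c), tup(0, 1, 1)), plus(cons(1, c), tup(0, 1, 1)), m)), m)).
Delete trivial equation 0 = 0.
Decompose cons/2: 1 = c,  0 = 0.
Clash: constants 1 and c differ; no unifier exists.

NO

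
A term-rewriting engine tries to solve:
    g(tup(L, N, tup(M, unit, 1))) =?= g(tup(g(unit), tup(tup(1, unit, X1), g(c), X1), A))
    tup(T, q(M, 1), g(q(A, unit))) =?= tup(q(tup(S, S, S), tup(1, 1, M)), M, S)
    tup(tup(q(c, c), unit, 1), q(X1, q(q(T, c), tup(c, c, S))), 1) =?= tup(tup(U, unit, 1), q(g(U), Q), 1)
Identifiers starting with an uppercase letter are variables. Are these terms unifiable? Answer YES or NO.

NO

Decompose g/1: tup(L, N, tup(M, unit, 1)) =?= tup(g(unit), tup(tup(1, unit, X1), g(c), X1), A).
Decompose tup/3: L =?= g(unit),  N =?= tup(tup(1, unit, X1), g(c), X1),  tup(M, unit, 1) =?= A.
Bind L := g(unit); no other remaining equation mentions L.
Bind N := tup(tup(1, unit, X1), g(c), X1); no other remaining equation mentions N.
Bind A := tup(M, unit, 1); substituting into the one remaining equation that mentions A gives: tup(T, q(M, 1), g(q(tup(M, unit, 1), unit))) =?= tup(q(tup(S, S, S), tup(1, 1, M)), M, S).
Decompose tup/3: T =?= q(tup(S, S, S), tup(1, 1, M)),  q(M, 1) =?= M,  g(q(tup(M, unit, 1), unit)) =?= S.
Bind T := q(tup(S, S, S), tup(1, 1, M)); substituting into the one remaining equation that mentions T gives: tup(tup(q(c, c), unit, 1), q(X1, q(q(q(tup(S, S, S), tup(1, 1, M)), c), tup(c, c, S))), 1) =?= tup(tup(U, unit, 1), q(g(U), Q), 1).
Occurs check fails: M occurs in q(M, 1); the equation M =?= q(M, 1) has no finite solution.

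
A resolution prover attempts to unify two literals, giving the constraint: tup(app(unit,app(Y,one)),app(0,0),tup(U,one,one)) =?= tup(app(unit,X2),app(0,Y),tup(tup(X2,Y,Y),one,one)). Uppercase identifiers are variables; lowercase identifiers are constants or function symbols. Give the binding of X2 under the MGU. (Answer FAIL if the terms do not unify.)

Decompose tup/3: app(unit,app(Y,one)) =?= app(unit,X2),  app(0,0) =?= app(0,Y),  tup(U,one,one) =?= tup(tup(X2,Y,Y),one,one).
Decompose app/2: unit =?= unit,  app(Y,one) =?= X2.
Delete trivial equation unit =?= unit.
Bind X2 := app(Y,one); substituting into the one remaining equation that mentions X2 gives: tup(U,one,one) =?= tup(tup(app(Y,one),Y,Y),one,one).
Decompose app/2: 0 =?= 0,  0 =?= Y.
Delete trivial equation 0 =?= 0.
Bind Y := 0; substituting into the remaining equation gives: tup(U,one,one) =?= tup(tup(app(0,one),0,0),one,one). Substituting into the earlier binding gives X2 := app(0,one).
Decompose tup/3: U =?= tup(app(0,one),0,0),  one =?= one,  one =?= one.
Bind U := tup(app(0,one),0,0); no other remaining equation mentions U.
Delete trivial equation one =?= one.
Delete trivial equation one =?= one.
MGU = { X2 ↦ app(0,one), Y ↦ 0, U ↦ tup(app(0,one),0,0) }, so X2 ↦ app(0,one).

app(0,one)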